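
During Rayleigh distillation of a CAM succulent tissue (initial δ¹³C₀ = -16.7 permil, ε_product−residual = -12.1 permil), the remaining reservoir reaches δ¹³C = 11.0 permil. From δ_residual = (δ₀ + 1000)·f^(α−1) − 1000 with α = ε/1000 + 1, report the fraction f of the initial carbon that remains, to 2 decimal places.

0.10

α − 1 = ε/1000 = -0.0121
(δ_res + 1000)/(δ₀ + 1000) = (11.0 + 1000)/(-16.7 + 1000) = 1011.0/983.3 = 1.028170
f = 1.028170^(1/-0.0121) = exp(ln(1.028170)/-0.0121) = exp(0.02778/-0.0121)
f = exp(-2.2959) = 0.1007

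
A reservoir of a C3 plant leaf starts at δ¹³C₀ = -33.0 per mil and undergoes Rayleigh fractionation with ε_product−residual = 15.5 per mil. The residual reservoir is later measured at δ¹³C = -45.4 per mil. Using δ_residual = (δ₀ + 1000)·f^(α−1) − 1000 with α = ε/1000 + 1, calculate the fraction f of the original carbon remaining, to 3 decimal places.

0.435

α − 1 = ε/1000 = 0.0155
(δ_res + 1000)/(δ₀ + 1000) = (-45.4 + 1000)/(-33.0 + 1000) = 954.6/967.0 = 0.987177
f = 0.987177^(1/0.0155) = exp(ln(0.987177)/0.0155) = exp(-0.01291/0.0155)
f = exp(-0.8327) = 0.4349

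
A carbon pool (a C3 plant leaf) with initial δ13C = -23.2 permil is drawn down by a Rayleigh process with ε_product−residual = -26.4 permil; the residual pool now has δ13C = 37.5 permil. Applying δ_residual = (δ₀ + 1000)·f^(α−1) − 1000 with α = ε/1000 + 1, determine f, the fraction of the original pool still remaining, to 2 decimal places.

0.10

α − 1 = ε/1000 = -0.0264
(δ_res + 1000)/(δ₀ + 1000) = (37.5 + 1000)/(-23.2 + 1000) = 1037.5/976.8 = 1.062142
f = 1.062142^(1/-0.0264) = exp(ln(1.062142)/-0.0264) = exp(0.06029/-0.0264)
f = exp(-2.2836) = 0.1019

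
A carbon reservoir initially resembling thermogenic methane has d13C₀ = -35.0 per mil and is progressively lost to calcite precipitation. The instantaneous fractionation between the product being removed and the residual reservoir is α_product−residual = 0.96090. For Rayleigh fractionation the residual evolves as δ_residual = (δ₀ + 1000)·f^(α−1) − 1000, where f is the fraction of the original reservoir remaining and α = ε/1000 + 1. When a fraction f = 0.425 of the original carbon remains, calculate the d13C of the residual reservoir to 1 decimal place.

-2.2 per mil

Rayleigh residual: δ_res = (δ₀ + 1000)·f^(α−1) − 1000
α − 1 = -0.03910
f^(α−1) = 0.425^(-0.03910) = 1.034023
δ_res = (-35.0 + 1000) × 1.034023 − 1000 = 997.832 − 1000 = -2.17 per mil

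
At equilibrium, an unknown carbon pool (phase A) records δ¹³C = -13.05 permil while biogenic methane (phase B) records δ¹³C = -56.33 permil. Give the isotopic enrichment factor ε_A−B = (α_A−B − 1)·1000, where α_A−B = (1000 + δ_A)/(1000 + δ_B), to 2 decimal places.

45.86 permil

α_A−B = (1000 + -13.05) / (1000 + -56.33) = 986.95 / 943.67 = 1.045863
ε_A−B = (1.045863 − 1) × 1000 = 45.863 permil
(The approximation ε ≈ δ_A − δ_B would give 43.28 permil.)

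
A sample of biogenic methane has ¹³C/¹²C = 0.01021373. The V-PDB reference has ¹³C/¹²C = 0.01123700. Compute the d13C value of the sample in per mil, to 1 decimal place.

d13C = (R_sample / R_standard − 1) × 1000
R_sample / R_standard = 0.01021373 / 0.01123700 = 0.908937
d13C = (0.908937 − 1) × 1000 = -91.06 per mil

-91.1 per mil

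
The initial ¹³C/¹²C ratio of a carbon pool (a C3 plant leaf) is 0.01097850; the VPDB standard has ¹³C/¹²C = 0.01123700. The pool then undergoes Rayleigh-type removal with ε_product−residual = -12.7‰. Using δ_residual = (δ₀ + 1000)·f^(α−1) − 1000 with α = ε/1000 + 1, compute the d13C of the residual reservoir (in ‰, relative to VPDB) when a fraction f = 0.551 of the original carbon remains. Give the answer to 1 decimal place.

-15.6‰

δ₀ = (0.01097850/0.01123700 − 1)×1000 = (0.976996 − 1)×1000 = -23.004‰
α − 1 = ε/1000 = -0.0127
f^(α−1) = 0.551^(-0.0127) = 1.007598
δ_res = (-23.004 + 1000) × 1.007598 − 1000 = 984.419 − 1000 = -15.58‰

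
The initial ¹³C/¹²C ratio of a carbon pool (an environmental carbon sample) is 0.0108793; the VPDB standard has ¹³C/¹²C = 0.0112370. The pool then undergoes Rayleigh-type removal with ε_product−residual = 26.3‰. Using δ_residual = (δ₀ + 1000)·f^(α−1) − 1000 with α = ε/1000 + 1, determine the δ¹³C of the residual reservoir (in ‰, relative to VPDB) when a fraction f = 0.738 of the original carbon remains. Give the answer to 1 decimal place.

-39.5‰

δ₀ = (0.0108793/0.0112370 − 1)×1000 = (0.968168 − 1)×1000 = -31.832‰
α − 1 = ε/1000 = 0.0263
f^(α−1) = 0.738^(0.0263) = 0.992042
δ_res = (-31.832 + 1000) × 0.992042 − 1000 = 960.463 − 1000 = -39.54‰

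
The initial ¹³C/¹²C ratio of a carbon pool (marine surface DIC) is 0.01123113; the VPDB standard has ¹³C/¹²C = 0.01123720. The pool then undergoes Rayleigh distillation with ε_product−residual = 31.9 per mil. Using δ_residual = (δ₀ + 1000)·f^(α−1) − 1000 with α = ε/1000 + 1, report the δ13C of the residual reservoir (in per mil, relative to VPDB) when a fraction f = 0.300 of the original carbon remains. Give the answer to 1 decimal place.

δ₀ = (0.01123113/0.01123720 − 1)×1000 = (0.999460 − 1)×1000 = -0.540 per mil
α − 1 = ε/1000 = 0.0319
f^(α−1) = 0.300^(0.0319) = 0.962321
δ_res = (-0.540 + 1000) × 0.962321 − 1000 = 961.802 − 1000 = -38.20 per mil

-38.2 per mil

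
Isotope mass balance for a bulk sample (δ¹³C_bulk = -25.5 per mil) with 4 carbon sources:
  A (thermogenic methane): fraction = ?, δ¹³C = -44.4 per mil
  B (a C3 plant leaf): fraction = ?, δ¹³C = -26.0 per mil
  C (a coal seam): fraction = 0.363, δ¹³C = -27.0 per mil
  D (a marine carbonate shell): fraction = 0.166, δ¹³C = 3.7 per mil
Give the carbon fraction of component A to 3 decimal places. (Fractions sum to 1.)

Let f_A and f_B be the unknown fractions; fractions sum to 1 so f_A + f_B = 0.471.
Mass balance: Σ fᵢ·δᵢ = δ_bulk ⇒ f_A·(-44.4) + f_B·(-26.0) = -25.5 − (-9.187) = -16.313
Substitute f_B = 0.471 − f_A:
f_A·(-44.4 − -26.0) = -16.313 − 0.471×(-26.0) = -4.067
f_A = -4.067 / -18.4 = 0.2210

0.221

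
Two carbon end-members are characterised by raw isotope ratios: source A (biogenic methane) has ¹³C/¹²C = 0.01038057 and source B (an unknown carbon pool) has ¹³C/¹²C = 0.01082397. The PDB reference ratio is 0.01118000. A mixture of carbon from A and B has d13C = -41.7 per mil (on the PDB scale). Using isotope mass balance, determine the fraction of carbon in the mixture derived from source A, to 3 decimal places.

δ_A = (0.01038057/0.01118000 − 1)×1000 = (0.928495 − 1)×1000 = -71.505 per mil
δ_B = (0.01082397/0.01118000 − 1)×1000 = (0.968155 − 1)×1000 = -31.845 per mil
f_A = (δ_mix − δ_B)/(δ_A − δ_B) = (-41.7 − (-31.845))/(-71.505 − (-31.845))
f_A = -9.855 / -39.660 = 0.2485

0.248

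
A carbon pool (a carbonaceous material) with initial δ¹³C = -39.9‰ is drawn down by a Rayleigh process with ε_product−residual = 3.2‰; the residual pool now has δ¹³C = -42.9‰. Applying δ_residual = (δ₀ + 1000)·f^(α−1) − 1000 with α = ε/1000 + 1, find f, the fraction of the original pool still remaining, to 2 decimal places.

0.38

α − 1 = ε/1000 = 0.0032
(δ_res + 1000)/(δ₀ + 1000) = (-42.9 + 1000)/(-39.9 + 1000) = 957.1/960.1 = 0.996875
f = 0.996875^(1/0.0032) = exp(ln(0.996875)/0.0032) = exp(-0.00313/0.0032)
f = exp(-0.9780) = 0.3761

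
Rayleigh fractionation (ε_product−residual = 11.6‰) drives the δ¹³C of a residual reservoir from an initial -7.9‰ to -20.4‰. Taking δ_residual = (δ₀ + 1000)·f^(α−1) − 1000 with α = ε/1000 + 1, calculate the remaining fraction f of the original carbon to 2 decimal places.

α − 1 = ε/1000 = 0.0116
(δ_res + 1000)/(δ₀ + 1000) = (-20.4 + 1000)/(-7.9 + 1000) = 979.6/992.1 = 0.987400
f = 0.987400^(1/0.0116) = exp(ln(0.987400)/0.0116) = exp(-0.01268/0.0116)
f = exp(-1.0931) = 0.3352

0.34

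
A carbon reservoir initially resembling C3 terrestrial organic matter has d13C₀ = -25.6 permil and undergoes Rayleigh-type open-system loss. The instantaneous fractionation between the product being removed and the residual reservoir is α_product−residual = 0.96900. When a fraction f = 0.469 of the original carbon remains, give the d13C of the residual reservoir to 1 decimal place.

-2.5 permil

Rayleigh residual: δ_res = (δ₀ + 1000)·f^(α−1) − 1000
α − 1 = -0.03100
f^(α−1) = 0.469^(-0.03100) = 1.023749
δ_res = (-25.6 + 1000) × 1.023749 − 1000 = 997.541 − 1000 = -2.46 permil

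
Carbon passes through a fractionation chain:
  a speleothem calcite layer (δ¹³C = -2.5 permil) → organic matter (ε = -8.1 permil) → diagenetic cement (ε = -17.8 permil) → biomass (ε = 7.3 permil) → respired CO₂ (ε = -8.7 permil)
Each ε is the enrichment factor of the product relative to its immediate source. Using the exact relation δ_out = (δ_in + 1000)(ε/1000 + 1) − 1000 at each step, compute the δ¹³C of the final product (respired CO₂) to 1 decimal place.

step 1: δ = (-2.50 + 1000)·(-8.1/1000 + 1) − 1000 = -10.58 permil
step 2: δ = (-10.58 + 1000)·(-17.8/1000 + 1) − 1000 = -28.19 permil
step 3: δ = (-28.19 + 1000)·(7.3/1000 + 1) − 1000 = -21.10 permil
step 4: δ = (-21.10 + 1000)·(-8.7/1000 + 1) − 1000 = -29.61 permil

-29.6 permil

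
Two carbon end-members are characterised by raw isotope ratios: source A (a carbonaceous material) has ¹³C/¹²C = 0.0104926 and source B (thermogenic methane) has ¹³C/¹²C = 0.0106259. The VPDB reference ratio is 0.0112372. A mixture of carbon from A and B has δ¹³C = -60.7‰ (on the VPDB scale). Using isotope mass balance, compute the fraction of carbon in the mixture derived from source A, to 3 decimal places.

0.531

δ_A = (0.0104926/0.0112372 − 1)×1000 = (0.933738 − 1)×1000 = -66.262‰
δ_B = (0.0106259/0.0112372 − 1)×1000 = (0.945600 − 1)×1000 = -54.400‰
f_A = (δ_mix − δ_B)/(δ_A − δ_B) = (-60.7 − (-54.400))/(-66.262 − (-54.400))
f_A = -6.300 / -11.862 = 0.5311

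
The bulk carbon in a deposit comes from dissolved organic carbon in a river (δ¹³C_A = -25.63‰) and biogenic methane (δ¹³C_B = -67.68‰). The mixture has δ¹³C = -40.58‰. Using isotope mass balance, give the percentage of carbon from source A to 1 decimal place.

64.4%

δ_mix = f_A·δ_A + (1 − f_A)·δ_B  ⇒  f_A = (δ_mix − δ_B)/(δ_A − δ_B)
f_A = (-40.58 − (-67.68)) / (-25.63 − (-67.68))
f_A = 27.10 / 42.05 = 0.6445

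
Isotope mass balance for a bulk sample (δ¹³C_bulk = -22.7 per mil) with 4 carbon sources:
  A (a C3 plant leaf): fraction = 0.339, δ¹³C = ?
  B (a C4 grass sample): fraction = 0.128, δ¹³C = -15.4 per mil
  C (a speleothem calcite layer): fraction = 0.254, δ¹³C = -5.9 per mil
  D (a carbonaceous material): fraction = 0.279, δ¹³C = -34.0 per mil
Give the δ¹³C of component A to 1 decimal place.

-28.7 per mil

Isotope mass balance: δ_bulk = Σ fᵢ·δᵢ.
-22.7 = 0.339×δ_A + 0.128×(-15.4) + 0.254×(-5.9) + 0.279×(-34.0)
0.339·δ_A = -22.7 − (-12.956) = -9.744
δ_A = -9.744 / 0.339 = -28.74 per mil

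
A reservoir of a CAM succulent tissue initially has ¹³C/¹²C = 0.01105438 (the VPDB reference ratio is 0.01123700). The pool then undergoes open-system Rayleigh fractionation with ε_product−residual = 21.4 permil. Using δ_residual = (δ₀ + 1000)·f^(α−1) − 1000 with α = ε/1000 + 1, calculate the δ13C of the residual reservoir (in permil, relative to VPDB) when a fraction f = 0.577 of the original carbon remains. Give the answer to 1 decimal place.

-27.8 permil

δ₀ = (0.01105438/0.01123700 − 1)×1000 = (0.983748 − 1)×1000 = -16.252 permil
α − 1 = ε/1000 = 0.0214
f^(α−1) = 0.577^(0.0214) = 0.988301
δ_res = (-16.252 + 1000) × 0.988301 − 1000 = 972.239 − 1000 = -27.76 permil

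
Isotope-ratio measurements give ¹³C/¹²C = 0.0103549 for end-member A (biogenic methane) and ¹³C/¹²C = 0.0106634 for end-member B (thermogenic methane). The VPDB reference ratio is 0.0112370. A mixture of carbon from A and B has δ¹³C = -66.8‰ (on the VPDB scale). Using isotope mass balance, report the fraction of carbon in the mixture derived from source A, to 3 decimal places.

δ_A = (0.0103549/0.0112370 − 1)×1000 = (0.921500 − 1)×1000 = -78.500‰
δ_B = (0.0106634/0.0112370 − 1)×1000 = (0.948954 − 1)×1000 = -51.046‰
f_A = (δ_mix − δ_B)/(δ_A − δ_B) = (-66.8 − (-51.046))/(-78.500 − (-51.046))
f_A = -15.754 / -27.454 = 0.5738

0.574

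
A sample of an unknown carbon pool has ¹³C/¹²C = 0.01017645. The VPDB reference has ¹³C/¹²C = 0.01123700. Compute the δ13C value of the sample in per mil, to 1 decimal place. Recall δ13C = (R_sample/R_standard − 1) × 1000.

δ13C = (R_sample / R_standard − 1) × 1000
R_sample / R_standard = 0.01017645 / 0.01123700 = 0.905620
δ13C = (0.905620 − 1) × 1000 = -94.38 per mil

-94.4 per mil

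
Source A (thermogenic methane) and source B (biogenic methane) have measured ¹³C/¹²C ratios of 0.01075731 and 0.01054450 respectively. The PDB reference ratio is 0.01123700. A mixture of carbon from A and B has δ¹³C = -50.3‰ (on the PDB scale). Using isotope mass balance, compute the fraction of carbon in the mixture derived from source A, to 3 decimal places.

δ_A = (0.01075731/0.01123700 − 1)×1000 = (0.957312 − 1)×1000 = -42.688‰
δ_B = (0.01054450/0.01123700 − 1)×1000 = (0.938373 − 1)×1000 = -61.627‰
f_A = (δ_mix − δ_B)/(δ_A − δ_B) = (-50.3 − (-61.627))/(-42.688 − (-61.627))
f_A = 11.327 / 18.938 = 0.5981

0.598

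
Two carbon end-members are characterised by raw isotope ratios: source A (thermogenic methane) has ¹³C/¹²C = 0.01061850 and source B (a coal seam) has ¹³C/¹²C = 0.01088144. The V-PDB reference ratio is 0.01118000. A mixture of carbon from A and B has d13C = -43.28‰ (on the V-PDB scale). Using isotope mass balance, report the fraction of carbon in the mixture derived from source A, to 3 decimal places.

δ_A = (0.01061850/0.01118000 − 1)×1000 = (0.949776 − 1)×1000 = -50.224‰
δ_B = (0.01088144/0.01118000 − 1)×1000 = (0.973295 − 1)×1000 = -26.705‰
f_A = (δ_mix − δ_B)/(δ_A − δ_B) = (-43.28 − (-26.705))/(-50.224 − (-26.705))
f_A = -16.575 / -23.519 = 0.7048

0.705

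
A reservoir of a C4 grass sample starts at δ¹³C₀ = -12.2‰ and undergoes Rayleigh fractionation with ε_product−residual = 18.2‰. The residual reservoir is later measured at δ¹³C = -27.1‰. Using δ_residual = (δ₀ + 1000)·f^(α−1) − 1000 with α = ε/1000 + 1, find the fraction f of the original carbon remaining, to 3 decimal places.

α − 1 = ε/1000 = 0.0182
(δ_res + 1000)/(δ₀ + 1000) = (-27.1 + 1000)/(-12.2 + 1000) = 972.9/987.8 = 0.984916
f = 0.984916^(1/0.0182) = exp(ln(0.984916)/0.0182) = exp(-0.01520/0.0182)
f = exp(-0.8351) = 0.4338

0.434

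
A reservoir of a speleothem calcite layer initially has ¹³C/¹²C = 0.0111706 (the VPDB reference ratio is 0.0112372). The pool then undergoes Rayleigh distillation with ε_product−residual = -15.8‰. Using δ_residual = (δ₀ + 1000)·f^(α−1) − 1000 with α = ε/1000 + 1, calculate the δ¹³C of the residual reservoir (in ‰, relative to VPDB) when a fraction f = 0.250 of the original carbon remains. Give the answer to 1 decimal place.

δ₀ = (0.0111706/0.0112372 − 1)×1000 = (0.994073 − 1)×1000 = -5.927‰
α − 1 = ε/1000 = -0.0158
f^(α−1) = 0.250^(-0.0158) = 1.022145
δ_res = (-5.927 + 1000) × 1.022145 − 1000 = 1016.087 − 1000 = 16.09‰

16.1‰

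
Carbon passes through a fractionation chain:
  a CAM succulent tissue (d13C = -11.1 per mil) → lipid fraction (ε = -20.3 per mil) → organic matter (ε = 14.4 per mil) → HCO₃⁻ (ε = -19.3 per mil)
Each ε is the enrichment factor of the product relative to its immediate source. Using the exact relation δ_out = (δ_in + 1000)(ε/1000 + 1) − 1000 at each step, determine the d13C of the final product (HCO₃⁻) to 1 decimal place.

step 1: δ = (-11.10 + 1000)·(-20.3/1000 + 1) − 1000 = -31.17 per mil
step 2: δ = (-31.17 + 1000)·(14.4/1000 + 1) − 1000 = -17.22 per mil
step 3: δ = (-17.22 + 1000)·(-19.3/1000 + 1) − 1000 = -36.19 per mil

-36.2 per mil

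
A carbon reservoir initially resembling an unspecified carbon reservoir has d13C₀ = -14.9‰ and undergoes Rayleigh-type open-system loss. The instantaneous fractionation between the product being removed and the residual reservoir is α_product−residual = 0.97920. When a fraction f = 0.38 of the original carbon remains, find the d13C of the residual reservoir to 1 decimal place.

Rayleigh residual: δ_res = (δ₀ + 1000)·f^(α−1) − 1000
α − 1 = -0.02080
f^(α−1) = 0.38^(-0.02080) = 1.020330
δ_res = (-14.9 + 1000) × 1.020330 − 1000 = 1005.127 − 1000 = 5.13‰

5.1‰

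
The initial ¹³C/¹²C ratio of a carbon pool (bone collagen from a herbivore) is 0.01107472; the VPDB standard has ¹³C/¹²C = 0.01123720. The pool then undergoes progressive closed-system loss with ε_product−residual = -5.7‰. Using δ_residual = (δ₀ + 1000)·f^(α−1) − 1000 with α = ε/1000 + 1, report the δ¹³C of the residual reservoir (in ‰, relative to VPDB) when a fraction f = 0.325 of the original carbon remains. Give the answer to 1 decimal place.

-8.1‰

δ₀ = (0.01107472/0.01123720 − 1)×1000 = (0.985541 − 1)×1000 = -14.459‰
α − 1 = ε/1000 = -0.0057
f^(α−1) = 0.325^(-0.0057) = 1.006427
δ_res = (-14.459 + 1000) × 1.006427 − 1000 = 991.875 − 1000 = -8.13‰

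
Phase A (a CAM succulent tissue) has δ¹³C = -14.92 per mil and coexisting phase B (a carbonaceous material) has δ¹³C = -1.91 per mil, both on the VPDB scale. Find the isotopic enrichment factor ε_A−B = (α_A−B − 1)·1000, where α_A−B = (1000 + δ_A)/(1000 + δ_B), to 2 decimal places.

-13.03 per mil

α_A−B = (1000 + -14.92) / (1000 + -1.91) = 985.08 / 998.09 = 0.986965
ε_A−B = (0.986965 − 1) × 1000 = -13.035 per mil
(The approximation ε ≈ δ_A − δ_B would give -13.01 per mil.)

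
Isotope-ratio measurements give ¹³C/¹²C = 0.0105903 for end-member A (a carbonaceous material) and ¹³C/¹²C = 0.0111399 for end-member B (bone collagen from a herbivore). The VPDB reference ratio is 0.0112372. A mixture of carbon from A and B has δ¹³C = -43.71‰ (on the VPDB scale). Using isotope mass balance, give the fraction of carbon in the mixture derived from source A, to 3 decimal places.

δ_A = (0.0105903/0.0112372 − 1)×1000 = (0.942432 − 1)×1000 = -57.568‰
δ_B = (0.0111399/0.0112372 − 1)×1000 = (0.991341 − 1)×1000 = -8.659‰
f_A = (δ_mix − δ_B)/(δ_A − δ_B) = (-43.71 − (-8.659))/(-57.568 − (-8.659))
f_A = -35.051 / -48.909 = 0.7167

0.717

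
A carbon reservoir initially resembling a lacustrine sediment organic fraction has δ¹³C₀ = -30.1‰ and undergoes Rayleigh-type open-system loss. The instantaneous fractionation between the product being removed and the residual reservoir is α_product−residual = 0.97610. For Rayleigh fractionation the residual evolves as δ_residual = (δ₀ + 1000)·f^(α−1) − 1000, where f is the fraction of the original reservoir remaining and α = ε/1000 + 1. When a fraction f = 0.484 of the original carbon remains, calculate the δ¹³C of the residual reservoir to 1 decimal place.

Rayleigh residual: δ_res = (δ₀ + 1000)·f^(α−1) − 1000
α − 1 = -0.02390
f^(α−1) = 0.484^(-0.02390) = 1.017495
δ_res = (-30.1 + 1000) × 1.017495 − 1000 = 986.868 − 1000 = -13.13‰

-13.1‰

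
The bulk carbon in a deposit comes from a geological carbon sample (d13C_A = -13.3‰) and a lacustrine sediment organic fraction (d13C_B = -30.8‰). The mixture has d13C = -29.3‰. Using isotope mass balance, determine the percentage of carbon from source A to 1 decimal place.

8.6%

δ_mix = f_A·δ_A + (1 − f_A)·δ_B  ⇒  f_A = (δ_mix − δ_B)/(δ_A − δ_B)
f_A = (-29.3 − (-30.8)) / (-13.3 − (-30.8))
f_A = 1.5 / 17.5 = 0.0857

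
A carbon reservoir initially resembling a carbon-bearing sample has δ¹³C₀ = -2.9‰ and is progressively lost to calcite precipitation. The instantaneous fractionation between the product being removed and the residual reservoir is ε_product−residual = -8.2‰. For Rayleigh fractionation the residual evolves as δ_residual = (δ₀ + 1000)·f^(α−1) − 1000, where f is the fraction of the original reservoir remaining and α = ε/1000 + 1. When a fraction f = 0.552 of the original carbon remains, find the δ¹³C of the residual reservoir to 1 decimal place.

2.0‰

Rayleigh residual: δ_res = (δ₀ + 1000)·f^(α−1) − 1000
α = ε/1000 + 1 = 0.99180, so α − 1 = -0.00820
f^(α−1) = 0.552^(-0.00820) = 1.004884
δ_res = (-2.9 + 1000) × 1.004884 − 1000 = 1001.970 − 1000 = 1.97‰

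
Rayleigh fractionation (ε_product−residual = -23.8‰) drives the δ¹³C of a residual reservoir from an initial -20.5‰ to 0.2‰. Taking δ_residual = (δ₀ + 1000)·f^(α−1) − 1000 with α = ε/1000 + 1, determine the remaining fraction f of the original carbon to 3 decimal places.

α − 1 = ε/1000 = -0.0238
(δ_res + 1000)/(δ₀ + 1000) = (0.2 + 1000)/(-20.5 + 1000) = 1000.2/979.5 = 1.021133
f = 1.021133^(1/-0.0238) = exp(ln(1.021133)/-0.0238) = exp(0.02091/-0.0238)
f = exp(-0.8787) = 0.4153

0.415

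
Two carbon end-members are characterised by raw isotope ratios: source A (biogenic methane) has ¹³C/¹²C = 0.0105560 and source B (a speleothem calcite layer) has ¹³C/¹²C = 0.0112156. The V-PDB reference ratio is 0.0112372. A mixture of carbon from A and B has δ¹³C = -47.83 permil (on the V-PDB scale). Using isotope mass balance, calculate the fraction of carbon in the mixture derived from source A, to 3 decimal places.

0.782

δ_A = (0.0105560/0.0112372 − 1)×1000 = (0.939380 − 1)×1000 = -60.620 permil
δ_B = (0.0112156/0.0112372 − 1)×1000 = (0.998078 − 1)×1000 = -1.922 permil
f_A = (δ_mix − δ_B)/(δ_A − δ_B) = (-47.83 − (-1.922))/(-60.620 − (-1.922))
f_A = -45.908 / -58.698 = 0.7821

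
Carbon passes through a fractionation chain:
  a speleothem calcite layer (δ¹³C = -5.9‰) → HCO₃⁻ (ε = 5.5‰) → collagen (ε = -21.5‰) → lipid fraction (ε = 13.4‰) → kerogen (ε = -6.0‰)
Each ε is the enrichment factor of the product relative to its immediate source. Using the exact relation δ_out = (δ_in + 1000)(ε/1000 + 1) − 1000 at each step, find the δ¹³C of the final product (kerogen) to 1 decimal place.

step 1: δ = (-5.90 + 1000)·(5.5/1000 + 1) − 1000 = -0.43‰
step 2: δ = (-0.43 + 1000)·(-21.5/1000 + 1) − 1000 = -21.92‰
step 3: δ = (-21.92 + 1000)·(13.4/1000 + 1) − 1000 = -8.82‰
step 4: δ = (-8.82 + 1000)·(-6.0/1000 + 1) − 1000 = -14.76‰

-14.8‰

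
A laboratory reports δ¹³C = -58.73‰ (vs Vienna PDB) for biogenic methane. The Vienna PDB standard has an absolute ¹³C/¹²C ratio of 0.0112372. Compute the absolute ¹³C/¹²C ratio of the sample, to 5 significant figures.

R_sample = R_standard × (δ¹³C/1000 + 1)
R_sample = 0.0112372 × (-58.73/1000 + 1) = 0.0112372 × 0.941270
R_sample = 0.0105772

0.010577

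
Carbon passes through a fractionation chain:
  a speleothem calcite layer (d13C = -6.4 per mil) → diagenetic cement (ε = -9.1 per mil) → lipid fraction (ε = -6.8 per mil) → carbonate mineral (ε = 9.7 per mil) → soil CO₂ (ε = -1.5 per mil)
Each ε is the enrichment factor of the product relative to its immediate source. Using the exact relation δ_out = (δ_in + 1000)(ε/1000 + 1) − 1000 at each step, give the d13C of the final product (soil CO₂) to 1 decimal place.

-14.1 per mil

step 1: δ = (-6.40 + 1000)·(-9.1/1000 + 1) − 1000 = -15.44 per mil
step 2: δ = (-15.44 + 1000)·(-6.8/1000 + 1) − 1000 = -22.14 per mil
step 3: δ = (-22.14 + 1000)·(9.7/1000 + 1) − 1000 = -12.65 per mil
step 4: δ = (-12.65 + 1000)·(-1.5/1000 + 1) − 1000 = -14.13 per mil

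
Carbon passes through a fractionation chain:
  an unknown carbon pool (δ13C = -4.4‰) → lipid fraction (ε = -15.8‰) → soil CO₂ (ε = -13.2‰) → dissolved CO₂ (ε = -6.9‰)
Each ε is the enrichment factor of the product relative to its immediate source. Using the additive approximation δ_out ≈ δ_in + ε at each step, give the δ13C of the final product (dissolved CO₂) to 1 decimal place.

-40.3‰

step 1: δ ≈ -4.4 + (-15.8) = -20.2‰
step 2: δ ≈ -20.2 + (-13.2) = -33.4‰
step 3: δ ≈ -33.4 + (-6.9) = -40.3‰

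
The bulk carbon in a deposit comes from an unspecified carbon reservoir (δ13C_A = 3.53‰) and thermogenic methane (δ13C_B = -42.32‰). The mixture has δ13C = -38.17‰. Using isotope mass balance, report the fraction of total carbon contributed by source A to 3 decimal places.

δ_mix = f_A·δ_A + (1 − f_A)·δ_B  ⇒  f_A = (δ_mix − δ_B)/(δ_A − δ_B)
f_A = (-38.17 − (-42.32)) / (3.53 − (-42.32))
f_A = 4.15 / 45.85 = 0.0905

0.091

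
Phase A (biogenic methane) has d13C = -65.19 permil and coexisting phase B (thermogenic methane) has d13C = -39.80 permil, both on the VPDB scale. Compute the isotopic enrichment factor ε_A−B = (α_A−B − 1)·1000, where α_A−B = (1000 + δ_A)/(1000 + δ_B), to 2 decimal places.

-26.44 permil

α_A−B = (1000 + -65.19) / (1000 + -39.80) = 934.81 / 960.20 = 0.973558
ε_A−B = (0.973558 − 1) × 1000 = -26.442 permil
(The approximation ε ≈ δ_A − δ_B would give -25.39 permil.)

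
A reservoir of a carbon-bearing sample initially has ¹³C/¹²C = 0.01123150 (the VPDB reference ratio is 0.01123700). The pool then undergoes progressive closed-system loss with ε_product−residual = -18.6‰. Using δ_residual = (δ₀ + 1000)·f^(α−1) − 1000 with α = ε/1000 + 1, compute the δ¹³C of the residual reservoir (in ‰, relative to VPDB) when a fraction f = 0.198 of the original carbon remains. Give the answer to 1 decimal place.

30.1‰

δ₀ = (0.01123150/0.01123700 − 1)×1000 = (0.999511 − 1)×1000 = -0.489‰
α − 1 = ε/1000 = -0.0186
f^(α−1) = 0.198^(-0.0186) = 1.030581
δ_res = (-0.489 + 1000) × 1.030581 − 1000 = 1030.076 − 1000 = 30.08‰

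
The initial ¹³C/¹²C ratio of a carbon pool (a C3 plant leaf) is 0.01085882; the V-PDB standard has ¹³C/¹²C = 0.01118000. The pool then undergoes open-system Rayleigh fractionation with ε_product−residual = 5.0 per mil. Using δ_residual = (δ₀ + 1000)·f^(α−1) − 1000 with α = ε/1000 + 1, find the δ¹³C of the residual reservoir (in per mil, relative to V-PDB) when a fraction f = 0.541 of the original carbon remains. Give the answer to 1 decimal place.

-31.7 per mil

δ₀ = (0.01085882/0.01118000 − 1)×1000 = (0.971272 − 1)×1000 = -28.728 per mil
α − 1 = ε/1000 = 0.0050
f^(α−1) = 0.541^(0.0050) = 0.996933
δ_res = (-28.728 + 1000) × 0.996933 − 1000 = 968.293 − 1000 = -31.71 per mil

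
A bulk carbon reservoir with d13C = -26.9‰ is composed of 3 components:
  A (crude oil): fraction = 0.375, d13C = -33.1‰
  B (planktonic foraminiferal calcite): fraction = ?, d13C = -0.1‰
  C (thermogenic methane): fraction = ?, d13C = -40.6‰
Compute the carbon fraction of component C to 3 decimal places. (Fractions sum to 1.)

Let f_C and f_B be the unknown fractions; fractions sum to 1 so f_C + f_B = 0.625.
Mass balance: Σ fᵢ·δᵢ = δ_bulk ⇒ f_C·(-40.6) + f_B·(-0.1) = -26.9 − (-12.413) = -14.487
Substitute f_B = 0.625 − f_C:
f_C·(-40.6 − -0.1) = -14.487 − 0.625×(-0.1) = -14.425
f_C = -14.425 / -40.5 = 0.3562

0.356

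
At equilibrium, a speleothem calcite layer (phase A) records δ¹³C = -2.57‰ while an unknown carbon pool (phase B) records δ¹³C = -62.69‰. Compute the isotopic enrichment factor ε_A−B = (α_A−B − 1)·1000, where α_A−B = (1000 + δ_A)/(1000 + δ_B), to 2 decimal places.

α_A−B = (1000 + -2.57) / (1000 + -62.69) = 997.43 / 937.31 = 1.064141
ε_A−B = (1.064141 − 1) × 1000 = 64.141‰
(The approximation ε ≈ δ_A − δ_B would give 60.12‰.)

64.14‰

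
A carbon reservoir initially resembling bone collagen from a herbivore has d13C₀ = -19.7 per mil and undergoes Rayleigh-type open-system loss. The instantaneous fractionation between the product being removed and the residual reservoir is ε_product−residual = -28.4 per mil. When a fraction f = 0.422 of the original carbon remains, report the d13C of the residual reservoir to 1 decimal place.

Rayleigh residual: δ_res = (δ₀ + 1000)·f^(α−1) − 1000
α = ε/1000 + 1 = 0.97160, so α − 1 = -0.02840
f^(α−1) = 0.422^(-0.02840) = 1.024805
δ_res = (-19.7 + 1000) × 1.024805 − 1000 = 1004.616 − 1000 = 4.62 per mil

4.6 per mil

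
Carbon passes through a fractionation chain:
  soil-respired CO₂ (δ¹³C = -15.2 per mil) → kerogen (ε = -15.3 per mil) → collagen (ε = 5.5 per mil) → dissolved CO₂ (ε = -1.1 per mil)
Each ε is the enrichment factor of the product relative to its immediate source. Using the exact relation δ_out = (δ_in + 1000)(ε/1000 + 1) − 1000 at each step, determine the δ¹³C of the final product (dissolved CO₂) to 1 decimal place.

step 1: δ = (-15.20 + 1000)·(-15.3/1000 + 1) − 1000 = -30.27 per mil
step 2: δ = (-30.27 + 1000)·(5.5/1000 + 1) − 1000 = -24.93 per mil
step 3: δ = (-24.93 + 1000)·(-1.1/1000 + 1) − 1000 = -26.01 per mil

-26.0 per mil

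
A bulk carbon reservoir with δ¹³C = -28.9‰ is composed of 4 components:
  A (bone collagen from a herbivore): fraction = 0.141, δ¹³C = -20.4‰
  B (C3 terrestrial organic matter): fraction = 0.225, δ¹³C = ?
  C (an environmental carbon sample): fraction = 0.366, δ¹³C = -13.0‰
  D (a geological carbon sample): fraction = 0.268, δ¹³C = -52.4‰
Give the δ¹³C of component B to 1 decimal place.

-32.1‰

Isotope mass balance: δ_bulk = Σ fᵢ·δᵢ.
-28.9 = 0.141×(-20.4) + 0.225×δ_B + 0.366×(-13.0) + 0.268×(-52.4)
0.225·δ_B = -28.9 − (-21.678) = -7.222
δ_B = -7.222 / 0.225 = -32.10‰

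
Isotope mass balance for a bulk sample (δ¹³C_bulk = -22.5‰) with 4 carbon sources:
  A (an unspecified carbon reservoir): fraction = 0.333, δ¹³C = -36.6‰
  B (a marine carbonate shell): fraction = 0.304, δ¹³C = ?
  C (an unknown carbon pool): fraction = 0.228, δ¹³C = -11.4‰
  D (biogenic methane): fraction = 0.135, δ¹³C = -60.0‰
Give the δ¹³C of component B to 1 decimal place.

Isotope mass balance: δ_bulk = Σ fᵢ·δᵢ.
-22.5 = 0.333×(-36.6) + 0.304×δ_B + 0.228×(-11.4) + 0.135×(-60.0)
0.304·δ_B = -22.5 − (-22.887) = 0.387
δ_B = 0.387 / 0.304 = 1.27‰

1.3‰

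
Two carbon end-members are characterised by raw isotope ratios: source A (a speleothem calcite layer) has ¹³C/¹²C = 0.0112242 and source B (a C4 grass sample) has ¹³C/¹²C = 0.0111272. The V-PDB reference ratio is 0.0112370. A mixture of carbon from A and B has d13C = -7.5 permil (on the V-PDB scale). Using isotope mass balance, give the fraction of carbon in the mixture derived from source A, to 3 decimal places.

δ_A = (0.0112242/0.0112370 − 1)×1000 = (0.998861 − 1)×1000 = -1.139 permil
δ_B = (0.0111272/0.0112370 − 1)×1000 = (0.990229 − 1)×1000 = -9.771 permil
f_A = (δ_mix − δ_B)/(δ_A − δ_B) = (-7.5 − (-9.771))/(-1.139 − (-9.771))
f_A = 2.271 / 8.632 = 0.2631

0.263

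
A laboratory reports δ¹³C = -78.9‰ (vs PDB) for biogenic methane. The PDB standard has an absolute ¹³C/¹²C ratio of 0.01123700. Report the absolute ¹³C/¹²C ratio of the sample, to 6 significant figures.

R_sample = R_standard × (δ¹³C/1000 + 1)
R_sample = 0.01123700 × (-78.9/1000 + 1) = 0.01123700 × 0.921100
R_sample = 0.0103504

0.0103504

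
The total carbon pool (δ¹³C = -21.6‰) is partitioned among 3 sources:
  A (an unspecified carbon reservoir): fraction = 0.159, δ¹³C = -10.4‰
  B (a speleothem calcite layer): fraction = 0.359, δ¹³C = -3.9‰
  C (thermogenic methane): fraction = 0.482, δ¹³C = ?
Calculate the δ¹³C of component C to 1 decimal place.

-38.5‰

Isotope mass balance: δ_bulk = Σ fᵢ·δᵢ.
-21.6 = 0.159×(-10.4) + 0.359×(-3.9) + 0.482×δ_C
0.482·δ_C = -21.6 − (-3.054) = -18.546
δ_C = -18.546 / 0.482 = -38.48‰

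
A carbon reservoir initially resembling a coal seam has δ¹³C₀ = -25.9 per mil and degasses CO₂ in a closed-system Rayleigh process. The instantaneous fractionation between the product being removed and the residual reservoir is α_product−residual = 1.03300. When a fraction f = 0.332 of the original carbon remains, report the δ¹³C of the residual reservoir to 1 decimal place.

-60.7 per mil

Rayleigh residual: δ_res = (δ₀ + 1000)·f^(α−1) − 1000
α − 1 = 0.03300
f^(α−1) = 0.332^(0.03300) = 0.964268
δ_res = (-25.9 + 1000) × 0.964268 − 1000 = 939.293 − 1000 = -60.71 per mil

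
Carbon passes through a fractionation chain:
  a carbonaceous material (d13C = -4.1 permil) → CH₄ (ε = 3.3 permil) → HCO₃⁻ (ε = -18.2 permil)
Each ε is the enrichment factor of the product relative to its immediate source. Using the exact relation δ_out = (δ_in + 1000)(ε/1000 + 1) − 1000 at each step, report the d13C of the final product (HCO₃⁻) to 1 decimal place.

-19.0 permil

step 1: δ = (-4.10 + 1000)·(3.3/1000 + 1) − 1000 = -0.81 permil
step 2: δ = (-0.81 + 1000)·(-18.2/1000 + 1) − 1000 = -19.00 permil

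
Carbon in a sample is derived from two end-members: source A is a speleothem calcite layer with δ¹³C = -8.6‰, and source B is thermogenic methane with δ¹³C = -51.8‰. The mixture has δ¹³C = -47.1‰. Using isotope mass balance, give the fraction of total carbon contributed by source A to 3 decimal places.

δ_mix = f_A·δ_A + (1 − f_A)·δ_B  ⇒  f_A = (δ_mix − δ_B)/(δ_A − δ_B)
f_A = (-47.1 − (-51.8)) / (-8.6 − (-51.8))
f_A = 4.7 / 43.2 = 0.1088

0.109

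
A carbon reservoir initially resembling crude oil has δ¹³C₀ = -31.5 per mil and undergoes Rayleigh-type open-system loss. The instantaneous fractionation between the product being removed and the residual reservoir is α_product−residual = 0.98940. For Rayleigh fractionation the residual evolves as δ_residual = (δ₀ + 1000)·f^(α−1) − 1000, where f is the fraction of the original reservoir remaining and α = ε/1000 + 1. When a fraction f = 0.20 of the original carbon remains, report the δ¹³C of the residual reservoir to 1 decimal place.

-14.8 per mil

Rayleigh residual: δ_res = (δ₀ + 1000)·f^(α−1) − 1000
α − 1 = -0.01060
f^(α−1) = 0.20^(-0.01060) = 1.017206
δ_res = (-31.5 + 1000) × 1.017206 − 1000 = 985.164 − 1000 = -14.84 per mil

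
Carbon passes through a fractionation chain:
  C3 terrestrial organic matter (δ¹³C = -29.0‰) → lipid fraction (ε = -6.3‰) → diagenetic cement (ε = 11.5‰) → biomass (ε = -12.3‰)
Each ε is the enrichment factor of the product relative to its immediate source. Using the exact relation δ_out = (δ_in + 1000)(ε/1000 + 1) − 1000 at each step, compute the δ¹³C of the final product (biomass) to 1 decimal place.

-36.0‰

step 1: δ = (-29.00 + 1000)·(-6.3/1000 + 1) − 1000 = -35.12‰
step 2: δ = (-35.12 + 1000)·(11.5/1000 + 1) − 1000 = -24.02‰
step 3: δ = (-24.02 + 1000)·(-12.3/1000 + 1) − 1000 = -36.03‰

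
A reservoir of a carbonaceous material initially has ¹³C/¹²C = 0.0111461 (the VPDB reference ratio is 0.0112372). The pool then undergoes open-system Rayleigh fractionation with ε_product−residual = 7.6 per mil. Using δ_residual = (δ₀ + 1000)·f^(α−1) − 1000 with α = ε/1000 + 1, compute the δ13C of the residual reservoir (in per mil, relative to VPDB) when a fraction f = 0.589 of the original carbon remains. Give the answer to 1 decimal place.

-12.1 per mil

δ₀ = (0.0111461/0.0112372 − 1)×1000 = (0.991893 − 1)×1000 = -8.107 per mil
α − 1 = ε/1000 = 0.0076
f^(α−1) = 0.589^(0.0076) = 0.995985
δ_res = (-8.107 + 1000) × 0.995985 − 1000 = 987.911 − 1000 = -12.09 per mil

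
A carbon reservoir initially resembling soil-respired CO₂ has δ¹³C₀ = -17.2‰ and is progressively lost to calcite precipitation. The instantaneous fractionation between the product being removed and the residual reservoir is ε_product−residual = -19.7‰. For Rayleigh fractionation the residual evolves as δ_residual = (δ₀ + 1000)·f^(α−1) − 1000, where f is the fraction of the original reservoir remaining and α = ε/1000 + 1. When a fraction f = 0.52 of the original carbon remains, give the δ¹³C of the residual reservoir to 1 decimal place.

Rayleigh residual: δ_res = (δ₀ + 1000)·f^(α−1) − 1000
α = ε/1000 + 1 = 0.98030, so α − 1 = -0.01970
f^(α−1) = 0.52^(-0.01970) = 1.012966
δ_res = (-17.2 + 1000) × 1.012966 − 1000 = 995.543 − 1000 = -4.46‰

-4.5‰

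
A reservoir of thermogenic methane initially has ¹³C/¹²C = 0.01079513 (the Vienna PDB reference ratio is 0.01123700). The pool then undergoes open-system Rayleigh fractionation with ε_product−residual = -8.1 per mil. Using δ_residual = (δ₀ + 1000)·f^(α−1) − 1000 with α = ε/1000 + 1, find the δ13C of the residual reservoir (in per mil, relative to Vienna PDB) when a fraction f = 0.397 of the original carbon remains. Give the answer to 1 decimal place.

-32.1 per mil

δ₀ = (0.01079513/0.01123700 − 1)×1000 = (0.960677 − 1)×1000 = -39.323 per mil
α − 1 = ε/1000 = -0.0081
f^(α−1) = 0.397^(-0.0081) = 1.007511
δ_res = (-39.323 + 1000) × 1.007511 − 1000 = 967.893 − 1000 = -32.11 per mil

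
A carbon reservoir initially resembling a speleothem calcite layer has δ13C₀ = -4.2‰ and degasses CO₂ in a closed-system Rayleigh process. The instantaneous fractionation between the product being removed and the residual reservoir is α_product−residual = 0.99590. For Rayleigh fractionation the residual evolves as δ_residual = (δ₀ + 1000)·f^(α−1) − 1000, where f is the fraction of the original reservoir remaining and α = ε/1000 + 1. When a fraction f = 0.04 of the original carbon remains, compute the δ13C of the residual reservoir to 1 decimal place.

9.0‰

Rayleigh residual: δ_res = (δ₀ + 1000)·f^(α−1) − 1000
α − 1 = -0.00410
f^(α−1) = 0.04^(-0.00410) = 1.013285
δ_res = (-4.2 + 1000) × 1.013285 − 1000 = 1009.029 − 1000 = 9.03‰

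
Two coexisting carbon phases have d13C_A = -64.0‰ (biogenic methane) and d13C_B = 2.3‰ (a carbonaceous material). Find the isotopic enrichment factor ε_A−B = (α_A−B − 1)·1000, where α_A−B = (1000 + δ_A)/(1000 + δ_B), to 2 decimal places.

α_A−B = (1000 + -64.0) / (1000 + 2.3) = 936.0 / 1002.3 = 0.933852
ε_A−B = (0.933852 − 1) × 1000 = -66.148‰
(The approximation ε ≈ δ_A − δ_B would give -66.3‰.)

-66.15‰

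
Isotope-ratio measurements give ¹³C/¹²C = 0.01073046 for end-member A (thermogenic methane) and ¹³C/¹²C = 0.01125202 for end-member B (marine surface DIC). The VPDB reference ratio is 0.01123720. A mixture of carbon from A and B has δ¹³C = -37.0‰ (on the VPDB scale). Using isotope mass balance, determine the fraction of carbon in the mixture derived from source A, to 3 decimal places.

0.826

δ_A = (0.01073046/0.01123720 − 1)×1000 = (0.954905 − 1)×1000 = -45.095‰
δ_B = (0.01125202/0.01123720 − 1)×1000 = (1.001319 − 1)×1000 = 1.319‰
f_A = (δ_mix − δ_B)/(δ_A − δ_B) = (-37.0 − (1.319))/(-45.095 − (1.319))
f_A = -38.319 / -46.414 = 0.8256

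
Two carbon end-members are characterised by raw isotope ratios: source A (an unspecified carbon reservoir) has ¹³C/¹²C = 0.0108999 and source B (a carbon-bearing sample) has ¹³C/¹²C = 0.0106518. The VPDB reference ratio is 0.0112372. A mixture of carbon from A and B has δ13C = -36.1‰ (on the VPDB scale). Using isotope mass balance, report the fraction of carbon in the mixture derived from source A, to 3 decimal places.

δ_A = (0.0108999/0.0112372 − 1)×1000 = (0.969984 − 1)×1000 = -30.016‰
δ_B = (0.0106518/0.0112372 − 1)×1000 = (0.947905 − 1)×1000 = -52.095‰
f_A = (δ_mix − δ_B)/(δ_A − δ_B) = (-36.1 − (-52.095))/(-30.016 − (-52.095))
f_A = 15.995 / 22.078 = 0.7245

0.724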